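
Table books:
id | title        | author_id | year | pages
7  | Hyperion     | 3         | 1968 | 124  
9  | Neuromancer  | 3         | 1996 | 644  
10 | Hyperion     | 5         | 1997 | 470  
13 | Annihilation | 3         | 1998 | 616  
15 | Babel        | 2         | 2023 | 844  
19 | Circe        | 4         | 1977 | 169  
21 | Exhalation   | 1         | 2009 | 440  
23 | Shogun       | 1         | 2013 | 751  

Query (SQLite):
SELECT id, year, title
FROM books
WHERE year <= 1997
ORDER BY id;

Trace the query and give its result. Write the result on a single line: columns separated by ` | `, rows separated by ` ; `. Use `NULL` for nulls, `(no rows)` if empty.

7 | 1968 | Hyperion ; 9 | 1996 | Neuromancer ; 10 | 1997 | Hyperion ; 19 | 1977 | Circe

year <= 1997: ids {7, 9, 10, 19}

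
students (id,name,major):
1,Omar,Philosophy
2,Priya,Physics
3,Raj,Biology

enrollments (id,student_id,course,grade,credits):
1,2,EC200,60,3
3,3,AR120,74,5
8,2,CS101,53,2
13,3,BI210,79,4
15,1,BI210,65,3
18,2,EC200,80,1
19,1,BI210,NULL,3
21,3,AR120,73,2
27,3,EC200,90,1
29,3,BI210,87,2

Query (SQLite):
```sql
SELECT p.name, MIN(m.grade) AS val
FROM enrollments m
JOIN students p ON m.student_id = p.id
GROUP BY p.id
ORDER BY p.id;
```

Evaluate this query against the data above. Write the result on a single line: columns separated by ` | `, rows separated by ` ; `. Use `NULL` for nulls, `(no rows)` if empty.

Omar | 65 ; Priya | 53 ; Raj | 73

Join each enrollments row to its students via student_id.
Group joined rows by students.id; compute MIN(m.grade) per group.
  1: ids {15, 19} → MIN(m.grade)=65
  2: ids {1, 8, 18} → MIN(m.grade)=53
  3: ids {3, 13, 21, 27, 29} → MIN(m.grade)=73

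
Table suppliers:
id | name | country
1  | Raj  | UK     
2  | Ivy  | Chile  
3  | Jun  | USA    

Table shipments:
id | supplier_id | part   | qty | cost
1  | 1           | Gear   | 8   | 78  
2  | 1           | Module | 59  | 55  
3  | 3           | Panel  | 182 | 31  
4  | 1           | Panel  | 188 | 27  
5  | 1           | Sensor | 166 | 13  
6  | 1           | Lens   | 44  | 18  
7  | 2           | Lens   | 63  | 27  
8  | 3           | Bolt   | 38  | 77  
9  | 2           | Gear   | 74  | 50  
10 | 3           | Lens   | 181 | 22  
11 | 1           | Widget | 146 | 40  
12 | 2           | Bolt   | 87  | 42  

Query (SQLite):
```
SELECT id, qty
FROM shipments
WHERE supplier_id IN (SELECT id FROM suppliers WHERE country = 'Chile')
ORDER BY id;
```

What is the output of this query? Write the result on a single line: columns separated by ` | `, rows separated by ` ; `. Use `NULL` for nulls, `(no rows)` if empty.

Inner query: suppliers.id where country = 'Chile'.
Outer: keep shipments rows whose supplier_id is in that set.
Inner query → {2}

7 | 63 ; 9 | 74 ; 12 | 87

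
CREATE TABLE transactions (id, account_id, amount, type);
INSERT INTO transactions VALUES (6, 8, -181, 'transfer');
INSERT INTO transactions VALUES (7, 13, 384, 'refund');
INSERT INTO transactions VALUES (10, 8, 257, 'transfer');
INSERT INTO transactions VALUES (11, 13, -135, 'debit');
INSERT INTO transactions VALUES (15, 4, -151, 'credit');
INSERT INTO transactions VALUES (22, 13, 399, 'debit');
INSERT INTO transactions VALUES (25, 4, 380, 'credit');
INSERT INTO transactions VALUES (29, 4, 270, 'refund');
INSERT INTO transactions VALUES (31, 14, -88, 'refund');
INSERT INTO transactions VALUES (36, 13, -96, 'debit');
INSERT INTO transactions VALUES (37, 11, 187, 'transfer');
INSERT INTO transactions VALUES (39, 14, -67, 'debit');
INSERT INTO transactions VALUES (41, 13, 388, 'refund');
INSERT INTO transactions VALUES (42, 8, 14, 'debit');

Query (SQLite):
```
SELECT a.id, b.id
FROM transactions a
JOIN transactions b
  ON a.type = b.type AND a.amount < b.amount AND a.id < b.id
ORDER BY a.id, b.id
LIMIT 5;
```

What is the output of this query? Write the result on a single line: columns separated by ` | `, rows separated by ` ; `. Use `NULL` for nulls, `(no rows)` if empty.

6 | 10 ; 6 | 37 ; 7 | 41 ; 11 | 22 ; 11 | 36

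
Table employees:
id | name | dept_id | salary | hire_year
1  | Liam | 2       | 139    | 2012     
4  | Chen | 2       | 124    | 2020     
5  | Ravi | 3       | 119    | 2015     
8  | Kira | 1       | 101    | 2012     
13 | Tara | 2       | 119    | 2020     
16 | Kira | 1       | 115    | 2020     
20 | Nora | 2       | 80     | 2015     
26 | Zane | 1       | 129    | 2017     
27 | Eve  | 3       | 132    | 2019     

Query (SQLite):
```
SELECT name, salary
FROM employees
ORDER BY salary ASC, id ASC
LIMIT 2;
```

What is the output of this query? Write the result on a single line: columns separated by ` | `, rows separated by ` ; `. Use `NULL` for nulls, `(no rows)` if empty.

Nora | 80 ; Kira | 101

Sort by salary asc, tiebreak id asc: (80, id=20), (101, id=8), (115, id=16), (119, id=5), (119, id=13) …. Take first 2.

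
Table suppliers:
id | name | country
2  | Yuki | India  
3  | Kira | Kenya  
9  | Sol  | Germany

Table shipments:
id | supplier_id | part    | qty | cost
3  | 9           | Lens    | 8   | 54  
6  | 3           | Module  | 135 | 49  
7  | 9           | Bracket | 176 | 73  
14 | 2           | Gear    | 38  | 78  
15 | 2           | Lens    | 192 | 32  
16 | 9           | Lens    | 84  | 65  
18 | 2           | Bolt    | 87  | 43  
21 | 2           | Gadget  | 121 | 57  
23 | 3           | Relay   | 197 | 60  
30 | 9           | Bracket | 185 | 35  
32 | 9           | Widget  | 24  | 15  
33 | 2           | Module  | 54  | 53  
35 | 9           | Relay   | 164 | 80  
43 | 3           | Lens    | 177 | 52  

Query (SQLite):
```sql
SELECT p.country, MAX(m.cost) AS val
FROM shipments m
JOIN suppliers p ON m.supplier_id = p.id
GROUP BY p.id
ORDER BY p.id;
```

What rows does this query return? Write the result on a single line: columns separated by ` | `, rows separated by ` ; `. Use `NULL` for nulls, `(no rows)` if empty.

India | 78 ; Kenya | 60 ; Germany | 80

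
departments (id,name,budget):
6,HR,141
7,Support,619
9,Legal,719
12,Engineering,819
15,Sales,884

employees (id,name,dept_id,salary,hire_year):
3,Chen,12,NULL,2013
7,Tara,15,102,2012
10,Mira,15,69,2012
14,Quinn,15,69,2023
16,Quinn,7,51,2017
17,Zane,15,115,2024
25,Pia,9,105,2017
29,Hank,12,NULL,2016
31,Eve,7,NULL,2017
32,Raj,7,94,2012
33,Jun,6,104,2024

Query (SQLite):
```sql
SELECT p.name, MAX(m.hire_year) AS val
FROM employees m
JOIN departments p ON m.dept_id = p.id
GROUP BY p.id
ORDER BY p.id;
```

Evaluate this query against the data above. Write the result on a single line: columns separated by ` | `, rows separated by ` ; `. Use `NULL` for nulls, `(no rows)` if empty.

HR | 2024 ; Support | 2017 ; Legal | 2017 ; Engineering | 2016 ; Sales | 2024

Join each employees row to its departments via dept_id.
Group joined rows by departments.id; compute MAX(m.hire_year) per group.
  6: ids {33} → MAX(m.hire_year)=2024
  7: ids {16, 31, 32} → MAX(m.hire_year)=2017
  9: ids {25} → MAX(m.hire_year)=2017
  12: ids {3, 29} → MAX(m.hire_year)=2016
  15: ids {7, 10, 14, 17} → MAX(m.hire_year)=2024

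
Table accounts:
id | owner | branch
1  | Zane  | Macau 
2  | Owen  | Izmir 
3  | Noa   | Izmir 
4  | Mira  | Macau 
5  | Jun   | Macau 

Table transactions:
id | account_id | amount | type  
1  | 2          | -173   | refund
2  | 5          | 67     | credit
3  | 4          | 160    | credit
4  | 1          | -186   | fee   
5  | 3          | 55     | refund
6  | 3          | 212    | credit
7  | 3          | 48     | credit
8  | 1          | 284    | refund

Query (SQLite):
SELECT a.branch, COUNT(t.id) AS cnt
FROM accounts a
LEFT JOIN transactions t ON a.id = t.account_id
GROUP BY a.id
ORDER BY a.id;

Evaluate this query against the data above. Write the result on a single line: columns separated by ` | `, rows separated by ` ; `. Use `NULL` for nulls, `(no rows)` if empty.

Macau | 2 ; Izmir | 1 ; Izmir | 3 ; Macau | 1 ; Macau | 1

LEFT JOIN keeps every accounts row; unmatched ones get NULL for transactions columns.
Group by accounts.id and compute COUNT(t.id). COUNT(col) of an all-NULL group is 0.
  1: ids {4, 8} → COUNT(t.id)=2
  2: ids {1} → COUNT(t.id)=1
  3: ids {5, 6, 7} → COUNT(t.id)=3
  4: ids {3} → COUNT(t.id)=1
  5: ids {2} → COUNT(t.id)=1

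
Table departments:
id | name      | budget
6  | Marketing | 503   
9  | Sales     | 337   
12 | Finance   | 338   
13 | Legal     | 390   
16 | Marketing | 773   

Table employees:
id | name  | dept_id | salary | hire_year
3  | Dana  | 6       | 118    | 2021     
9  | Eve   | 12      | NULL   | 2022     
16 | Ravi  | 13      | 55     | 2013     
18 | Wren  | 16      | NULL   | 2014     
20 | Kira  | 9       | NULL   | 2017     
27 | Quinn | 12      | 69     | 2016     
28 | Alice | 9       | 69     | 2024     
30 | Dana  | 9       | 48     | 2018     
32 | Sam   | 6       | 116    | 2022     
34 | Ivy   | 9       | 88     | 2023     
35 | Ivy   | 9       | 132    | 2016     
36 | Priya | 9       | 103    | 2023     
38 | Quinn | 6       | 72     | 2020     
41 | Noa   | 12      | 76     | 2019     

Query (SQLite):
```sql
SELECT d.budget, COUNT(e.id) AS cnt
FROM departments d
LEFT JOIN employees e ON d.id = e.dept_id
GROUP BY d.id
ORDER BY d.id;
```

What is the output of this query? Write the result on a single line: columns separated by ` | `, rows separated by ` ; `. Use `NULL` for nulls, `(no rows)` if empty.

LEFT JOIN keeps every departments row; unmatched ones get NULL for employees columns.
Group by departments.id and compute COUNT(e.id). COUNT(col) of an all-NULL group is 0.
  6: ids {3, 32, 38} → COUNT(e.id)=3
  9: ids {20, 28, 30, 34, 35, 36} → COUNT(e.id)=6
  12: ids {9, 27, 41} → COUNT(e.id)=3
  13: ids {16} → COUNT(e.id)=1
  16: ids {18} → COUNT(e.id)=1

503 | 3 ; 337 | 6 ; 338 | 3 ; 390 | 1 ; 773 | 1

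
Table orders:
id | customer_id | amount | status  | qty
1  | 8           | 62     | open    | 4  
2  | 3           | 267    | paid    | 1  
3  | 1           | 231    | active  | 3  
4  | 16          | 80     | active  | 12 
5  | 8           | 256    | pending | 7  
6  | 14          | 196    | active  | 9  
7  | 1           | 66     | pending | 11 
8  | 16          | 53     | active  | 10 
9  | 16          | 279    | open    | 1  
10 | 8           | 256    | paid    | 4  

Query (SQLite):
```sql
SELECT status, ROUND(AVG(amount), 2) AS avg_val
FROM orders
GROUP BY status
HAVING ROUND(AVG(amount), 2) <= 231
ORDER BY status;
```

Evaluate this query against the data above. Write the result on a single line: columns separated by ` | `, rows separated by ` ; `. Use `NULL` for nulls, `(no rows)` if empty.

active | 140 ; open | 170.5 ; pending | 161

Partition orders by status; compute ROUND(AVG(amount), 2) within each group.
HAVING: keep groups where ROUND(AVG(amount), 2) <= 231.
  active: ids {3, 4, 6, 8} → ROUND(AVG(amount), 2)=140
  open: ids {1, 9} → ROUND(AVG(amount), 2)=170.5
  paid: ids {2, 10} → ROUND(AVG(amount), 2)=261.5
  pending: ids {5, 7} → ROUND(AVG(amount), 2)=161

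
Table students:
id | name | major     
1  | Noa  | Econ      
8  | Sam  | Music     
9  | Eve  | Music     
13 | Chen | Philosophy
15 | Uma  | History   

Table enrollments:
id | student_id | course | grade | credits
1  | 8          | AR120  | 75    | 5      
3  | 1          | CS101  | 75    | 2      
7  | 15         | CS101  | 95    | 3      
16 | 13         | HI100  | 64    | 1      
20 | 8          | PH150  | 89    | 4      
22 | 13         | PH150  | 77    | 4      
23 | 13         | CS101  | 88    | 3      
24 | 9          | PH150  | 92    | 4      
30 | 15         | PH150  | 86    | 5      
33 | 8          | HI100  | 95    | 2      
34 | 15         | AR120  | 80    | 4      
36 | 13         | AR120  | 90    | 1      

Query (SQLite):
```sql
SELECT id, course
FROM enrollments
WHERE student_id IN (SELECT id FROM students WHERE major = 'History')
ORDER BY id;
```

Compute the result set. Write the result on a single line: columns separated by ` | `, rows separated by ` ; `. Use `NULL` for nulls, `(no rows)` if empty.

7 | CS101 ; 30 | PH150 ; 34 | AR120

Inner query: students.id where major = 'History'.
Outer: keep enrollments rows whose student_id is in that set.
Inner query → {15}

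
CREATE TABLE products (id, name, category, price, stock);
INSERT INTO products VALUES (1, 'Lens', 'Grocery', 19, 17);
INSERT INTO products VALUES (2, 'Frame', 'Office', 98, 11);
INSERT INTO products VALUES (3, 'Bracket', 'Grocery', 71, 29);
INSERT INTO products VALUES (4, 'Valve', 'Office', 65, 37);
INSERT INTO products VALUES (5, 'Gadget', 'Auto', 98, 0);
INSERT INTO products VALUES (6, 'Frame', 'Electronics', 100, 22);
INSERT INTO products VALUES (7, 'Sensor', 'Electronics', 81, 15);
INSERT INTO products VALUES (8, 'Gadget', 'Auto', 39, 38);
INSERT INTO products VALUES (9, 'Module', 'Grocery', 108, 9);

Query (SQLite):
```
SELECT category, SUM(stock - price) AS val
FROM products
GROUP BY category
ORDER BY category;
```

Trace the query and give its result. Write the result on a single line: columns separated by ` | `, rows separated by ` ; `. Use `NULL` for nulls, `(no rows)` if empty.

For each row compute stock - price.
Group by category; take SUM of the expression per group.
  Auto: ids {5, 8} → SUM(stock - price)=-99
  Electronics: ids {6, 7} → SUM(stock - price)=-144
  Grocery: ids {1, 3, 9} → SUM(stock - price)=-143
  Office: ids {2, 4} → SUM(stock - price)=-115

Auto | -99 ; Electronics | -144 ; Grocery | -143 ; Office | -115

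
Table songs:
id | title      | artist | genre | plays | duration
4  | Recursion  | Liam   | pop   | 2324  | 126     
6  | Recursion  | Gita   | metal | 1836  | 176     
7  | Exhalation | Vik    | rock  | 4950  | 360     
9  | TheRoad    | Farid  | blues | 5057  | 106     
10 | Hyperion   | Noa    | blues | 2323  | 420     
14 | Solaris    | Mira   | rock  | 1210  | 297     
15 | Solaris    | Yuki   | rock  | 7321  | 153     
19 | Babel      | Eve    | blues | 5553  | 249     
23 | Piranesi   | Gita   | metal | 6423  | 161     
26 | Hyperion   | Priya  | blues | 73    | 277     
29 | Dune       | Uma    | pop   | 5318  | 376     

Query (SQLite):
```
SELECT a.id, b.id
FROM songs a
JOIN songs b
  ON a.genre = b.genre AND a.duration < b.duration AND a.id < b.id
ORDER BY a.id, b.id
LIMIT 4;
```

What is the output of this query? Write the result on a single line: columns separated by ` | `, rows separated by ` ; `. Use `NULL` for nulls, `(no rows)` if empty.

4 | 29 ; 9 | 10 ; 9 | 19 ; 9 | 26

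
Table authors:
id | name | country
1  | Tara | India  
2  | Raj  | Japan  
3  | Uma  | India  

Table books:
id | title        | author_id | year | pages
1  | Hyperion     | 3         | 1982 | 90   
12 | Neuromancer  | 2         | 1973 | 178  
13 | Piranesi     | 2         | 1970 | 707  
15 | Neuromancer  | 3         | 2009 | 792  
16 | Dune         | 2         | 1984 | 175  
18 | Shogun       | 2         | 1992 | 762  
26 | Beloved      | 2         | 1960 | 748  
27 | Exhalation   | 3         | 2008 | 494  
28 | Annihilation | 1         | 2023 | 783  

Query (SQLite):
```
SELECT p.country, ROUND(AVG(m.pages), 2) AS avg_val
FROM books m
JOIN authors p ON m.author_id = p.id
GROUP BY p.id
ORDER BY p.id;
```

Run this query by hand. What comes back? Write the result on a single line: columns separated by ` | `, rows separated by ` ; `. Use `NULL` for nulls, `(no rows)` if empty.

India | 783 ; Japan | 514 ; India | 458.67

Join each books row to its authors via author_id.
Group joined rows by authors.id; compute ROUND(AVG(m.pages), 2) per group.
  1: ids {28} → ROUND(AVG(m.pages), 2)=783
  2: ids {12, 13, 16, 18, 26} → ROUND(AVG(m.pages), 2)=514
  3: ids {1, 15, 27} → ROUND(AVG(m.pages), 2)=458.67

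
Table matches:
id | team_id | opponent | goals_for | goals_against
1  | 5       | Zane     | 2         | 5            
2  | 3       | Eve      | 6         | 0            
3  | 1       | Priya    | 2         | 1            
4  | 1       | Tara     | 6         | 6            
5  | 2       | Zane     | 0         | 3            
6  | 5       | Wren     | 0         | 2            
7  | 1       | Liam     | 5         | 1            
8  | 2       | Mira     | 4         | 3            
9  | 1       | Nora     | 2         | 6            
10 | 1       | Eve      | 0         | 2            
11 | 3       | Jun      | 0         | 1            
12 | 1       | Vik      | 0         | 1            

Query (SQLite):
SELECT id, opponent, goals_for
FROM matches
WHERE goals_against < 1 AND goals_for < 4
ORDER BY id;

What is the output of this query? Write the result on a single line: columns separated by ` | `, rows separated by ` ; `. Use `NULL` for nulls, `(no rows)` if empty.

(no rows)

goals_against < 1: ids {2}
goals_for < 4: ids {1, 3, 5, 6, 9, 10, 11, 12}
Combine with AND.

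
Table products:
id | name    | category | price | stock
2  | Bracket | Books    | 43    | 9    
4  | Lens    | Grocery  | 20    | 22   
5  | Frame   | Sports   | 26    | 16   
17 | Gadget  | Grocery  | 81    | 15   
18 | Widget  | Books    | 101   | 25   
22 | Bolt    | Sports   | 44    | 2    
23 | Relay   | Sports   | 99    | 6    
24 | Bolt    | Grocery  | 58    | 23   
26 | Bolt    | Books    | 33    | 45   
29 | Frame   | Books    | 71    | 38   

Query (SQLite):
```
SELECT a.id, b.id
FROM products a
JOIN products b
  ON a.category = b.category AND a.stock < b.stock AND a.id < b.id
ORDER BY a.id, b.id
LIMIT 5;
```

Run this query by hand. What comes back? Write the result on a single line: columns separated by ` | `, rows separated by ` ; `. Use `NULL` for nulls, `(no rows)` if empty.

2 | 18 ; 2 | 26 ; 2 | 29 ; 4 | 24 ; 17 | 24

Pairs (a,b) with same category, a.stock < b.stock, a.id < b.id.
category groups: Books:{2,18,26,29} Grocery:{4,17,24} Sports:{5,22,23}
Ordered by (a.id, b.id); first 5.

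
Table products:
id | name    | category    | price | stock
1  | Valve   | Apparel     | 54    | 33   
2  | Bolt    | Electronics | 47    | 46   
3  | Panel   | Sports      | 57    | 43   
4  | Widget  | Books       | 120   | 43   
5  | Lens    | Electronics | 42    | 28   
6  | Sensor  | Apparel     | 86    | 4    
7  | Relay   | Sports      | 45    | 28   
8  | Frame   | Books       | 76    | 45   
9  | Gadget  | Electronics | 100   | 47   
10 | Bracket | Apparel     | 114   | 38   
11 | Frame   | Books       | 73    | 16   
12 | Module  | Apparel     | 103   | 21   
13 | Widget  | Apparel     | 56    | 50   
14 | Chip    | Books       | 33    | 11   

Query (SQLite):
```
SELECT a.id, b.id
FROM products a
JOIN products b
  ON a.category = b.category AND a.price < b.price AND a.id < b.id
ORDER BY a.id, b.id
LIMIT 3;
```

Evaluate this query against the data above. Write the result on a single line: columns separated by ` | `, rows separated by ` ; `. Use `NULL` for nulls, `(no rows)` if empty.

Pairs (a,b) with same category, a.price < b.price, a.id < b.id.
category groups: Apparel:{1,6,10,12,13} Books:{4,8,11,14} Electronics:{2,5,9} Sports:{3,7}
Ordered by (a.id, b.id); first 3.

1 | 6 ; 1 | 10 ; 1 | 12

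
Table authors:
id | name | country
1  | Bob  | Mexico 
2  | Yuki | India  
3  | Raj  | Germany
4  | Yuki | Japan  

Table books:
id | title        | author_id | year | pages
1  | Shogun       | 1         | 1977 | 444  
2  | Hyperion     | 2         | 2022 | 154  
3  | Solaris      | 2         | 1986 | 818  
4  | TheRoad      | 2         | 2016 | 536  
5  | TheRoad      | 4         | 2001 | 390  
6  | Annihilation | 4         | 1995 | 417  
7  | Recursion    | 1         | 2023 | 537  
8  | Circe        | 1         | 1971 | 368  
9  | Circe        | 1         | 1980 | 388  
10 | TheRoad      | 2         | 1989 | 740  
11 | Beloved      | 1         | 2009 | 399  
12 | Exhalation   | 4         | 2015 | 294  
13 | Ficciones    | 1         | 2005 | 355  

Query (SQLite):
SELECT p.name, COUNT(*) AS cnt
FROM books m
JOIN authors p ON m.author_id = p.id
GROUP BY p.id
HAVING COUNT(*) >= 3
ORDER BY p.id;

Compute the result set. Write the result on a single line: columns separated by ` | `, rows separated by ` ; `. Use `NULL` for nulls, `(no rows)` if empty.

Join each books row to its authors via author_id.
Group joined rows by authors.id; compute COUNT(*) per group.
HAVING: keep groups with count ≥ 3.
  1: ids {1, 7, 8, 9, 11, 13} → COUNT(*)=6
  2: ids {2, 3, 4, 10} → COUNT(*)=4
  4: ids {5, 6, 12} → COUNT(*)=3

Bob | 6 ; Yuki | 4 ; Yuki | 3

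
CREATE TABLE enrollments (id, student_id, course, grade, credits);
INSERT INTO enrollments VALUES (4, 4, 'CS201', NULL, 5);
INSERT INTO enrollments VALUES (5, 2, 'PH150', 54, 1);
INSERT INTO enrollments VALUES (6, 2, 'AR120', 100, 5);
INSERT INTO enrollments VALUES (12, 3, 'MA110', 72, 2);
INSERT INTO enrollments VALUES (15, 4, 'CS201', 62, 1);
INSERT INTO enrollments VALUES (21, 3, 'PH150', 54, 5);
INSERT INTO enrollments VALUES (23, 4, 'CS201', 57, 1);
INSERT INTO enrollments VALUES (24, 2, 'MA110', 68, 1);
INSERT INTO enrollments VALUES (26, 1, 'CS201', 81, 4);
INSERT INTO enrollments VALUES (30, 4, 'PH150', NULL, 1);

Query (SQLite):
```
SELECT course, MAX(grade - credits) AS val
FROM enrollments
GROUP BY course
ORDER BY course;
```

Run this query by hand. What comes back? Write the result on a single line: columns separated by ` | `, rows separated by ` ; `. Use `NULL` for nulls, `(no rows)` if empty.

For each row compute grade - credits.
Group by course; take MAX of the expression per group.
  AR120: ids {6} → MAX(grade - credits)=95
  CS201: ids {4, 15, 23, 26} → MAX(grade - credits)=77
  MA110: ids {12, 24} → MAX(grade - credits)=70
  PH150: ids {5, 21, 30} → MAX(grade - credits)=53

AR120 | 95 ; CS201 | 77 ; MA110 | 70 ; PH150 | 53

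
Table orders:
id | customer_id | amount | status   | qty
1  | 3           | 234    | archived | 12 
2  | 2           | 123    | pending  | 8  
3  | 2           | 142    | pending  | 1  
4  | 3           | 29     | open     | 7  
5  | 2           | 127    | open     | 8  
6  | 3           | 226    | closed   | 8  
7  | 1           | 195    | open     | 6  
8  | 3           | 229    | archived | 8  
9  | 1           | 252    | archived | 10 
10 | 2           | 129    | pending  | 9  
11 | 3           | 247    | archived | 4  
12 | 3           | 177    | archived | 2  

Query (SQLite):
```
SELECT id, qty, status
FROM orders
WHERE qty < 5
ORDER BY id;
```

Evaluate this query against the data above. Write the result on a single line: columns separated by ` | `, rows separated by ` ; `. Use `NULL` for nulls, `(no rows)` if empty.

3 | 1 | pending ; 11 | 4 | archived ; 12 | 2 | archived

qty < 5: ids {3, 11, 12}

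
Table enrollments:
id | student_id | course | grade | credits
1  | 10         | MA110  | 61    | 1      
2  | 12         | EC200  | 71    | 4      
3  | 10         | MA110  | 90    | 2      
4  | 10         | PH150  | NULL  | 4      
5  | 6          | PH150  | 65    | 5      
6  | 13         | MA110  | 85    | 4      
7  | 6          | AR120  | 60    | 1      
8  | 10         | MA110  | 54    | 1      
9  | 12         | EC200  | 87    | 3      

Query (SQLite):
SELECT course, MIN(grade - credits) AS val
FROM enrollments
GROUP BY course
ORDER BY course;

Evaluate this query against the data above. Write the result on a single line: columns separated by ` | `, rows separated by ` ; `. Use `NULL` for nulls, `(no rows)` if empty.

For each row compute grade - credits.
Group by course; take MIN of the expression per group.
  AR120: ids {7} → MIN(grade - credits)=59
  EC200: ids {2, 9} → MIN(grade - credits)=67
  MA110: ids {1, 3, 6, 8} → MIN(grade - credits)=53
  PH150: ids {4, 5} → MIN(grade - credits)=60

AR120 | 59 ; EC200 | 67 ; MA110 | 53 ; PH150 | 60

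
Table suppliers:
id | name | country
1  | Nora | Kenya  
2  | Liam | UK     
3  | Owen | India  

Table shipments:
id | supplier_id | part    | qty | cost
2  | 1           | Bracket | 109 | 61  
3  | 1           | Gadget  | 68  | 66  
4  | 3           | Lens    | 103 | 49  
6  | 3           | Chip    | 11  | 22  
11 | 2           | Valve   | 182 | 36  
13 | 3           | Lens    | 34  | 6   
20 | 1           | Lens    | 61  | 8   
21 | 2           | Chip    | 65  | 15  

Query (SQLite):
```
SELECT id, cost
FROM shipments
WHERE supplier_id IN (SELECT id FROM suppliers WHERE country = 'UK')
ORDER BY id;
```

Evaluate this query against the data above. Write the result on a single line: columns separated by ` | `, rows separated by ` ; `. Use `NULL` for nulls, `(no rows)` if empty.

Inner query: suppliers.id where country = 'UK'.
Outer: keep shipments rows whose supplier_id is in that set.
Inner query → {2}

11 | 36 ; 21 | 15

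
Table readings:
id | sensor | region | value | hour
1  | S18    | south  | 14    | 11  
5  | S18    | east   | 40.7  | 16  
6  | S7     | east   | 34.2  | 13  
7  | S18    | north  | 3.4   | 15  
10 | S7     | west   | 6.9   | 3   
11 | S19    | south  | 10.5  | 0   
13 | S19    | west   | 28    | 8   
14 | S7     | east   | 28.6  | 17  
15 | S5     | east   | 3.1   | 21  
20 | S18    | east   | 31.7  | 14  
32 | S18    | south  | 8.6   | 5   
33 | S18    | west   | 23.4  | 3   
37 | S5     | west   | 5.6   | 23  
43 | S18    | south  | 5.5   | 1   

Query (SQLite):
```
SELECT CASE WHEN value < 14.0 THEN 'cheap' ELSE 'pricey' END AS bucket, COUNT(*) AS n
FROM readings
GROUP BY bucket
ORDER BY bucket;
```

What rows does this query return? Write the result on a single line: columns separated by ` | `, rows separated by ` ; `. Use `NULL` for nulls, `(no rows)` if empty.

Bucket rows by value < 14.0 → 'cheap' else 'pricey'; count each bucket.

cheap | 7 ; pricey | 7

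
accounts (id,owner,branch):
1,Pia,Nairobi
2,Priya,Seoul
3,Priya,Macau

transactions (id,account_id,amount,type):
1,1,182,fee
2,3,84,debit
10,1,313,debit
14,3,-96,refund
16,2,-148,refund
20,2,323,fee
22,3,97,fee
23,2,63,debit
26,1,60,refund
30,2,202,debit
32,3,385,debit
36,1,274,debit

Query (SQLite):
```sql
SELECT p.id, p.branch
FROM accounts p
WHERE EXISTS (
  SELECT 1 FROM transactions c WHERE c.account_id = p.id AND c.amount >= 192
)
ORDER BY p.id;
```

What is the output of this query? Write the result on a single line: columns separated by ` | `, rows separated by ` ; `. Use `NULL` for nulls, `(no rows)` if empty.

For each accounts row, check whether any transactions with matching account_id has amount >= 192.
Keep rows where that is true.

1 | Nairobi ; 2 | Seoul ; 3 | Macau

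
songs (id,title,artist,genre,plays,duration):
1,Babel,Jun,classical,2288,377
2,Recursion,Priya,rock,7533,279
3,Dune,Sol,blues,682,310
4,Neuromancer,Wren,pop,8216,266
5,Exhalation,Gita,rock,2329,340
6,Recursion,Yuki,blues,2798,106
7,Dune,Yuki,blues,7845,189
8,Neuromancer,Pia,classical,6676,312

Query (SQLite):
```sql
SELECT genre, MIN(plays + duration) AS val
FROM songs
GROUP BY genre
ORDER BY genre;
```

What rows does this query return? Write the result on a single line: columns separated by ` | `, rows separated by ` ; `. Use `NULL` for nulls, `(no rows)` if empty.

For each row compute plays + duration.
Group by genre; take MIN of the expression per group.
  blues: ids {3, 6, 7} → MIN(plays + duration)=992
  classical: ids {1, 8} → MIN(plays + duration)=2665
  pop: ids {4} → MIN(plays + duration)=8482
  rock: ids {2, 5} → MIN(plays + duration)=2669

blues | 992 ; classical | 2665 ; pop | 8482 ; rock | 2669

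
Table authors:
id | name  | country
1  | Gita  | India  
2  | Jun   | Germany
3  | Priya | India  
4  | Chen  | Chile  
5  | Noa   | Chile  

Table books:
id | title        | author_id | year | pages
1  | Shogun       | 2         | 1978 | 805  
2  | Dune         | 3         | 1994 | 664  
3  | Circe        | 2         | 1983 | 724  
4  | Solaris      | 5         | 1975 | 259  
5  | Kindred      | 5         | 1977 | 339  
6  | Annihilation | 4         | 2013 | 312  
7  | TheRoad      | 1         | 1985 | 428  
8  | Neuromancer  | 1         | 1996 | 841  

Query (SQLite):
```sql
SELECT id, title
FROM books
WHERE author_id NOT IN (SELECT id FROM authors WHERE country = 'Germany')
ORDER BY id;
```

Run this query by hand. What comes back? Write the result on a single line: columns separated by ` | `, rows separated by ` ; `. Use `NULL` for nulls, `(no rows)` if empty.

2 | Dune ; 4 | Solaris ; 5 | Kindred ; 6 | Annihilation ; 7 | TheRoad ; 8 | Neuromancer

Inner query: authors.id where country = 'Germany'.
Outer: keep books rows whose author_id is not in that set.
Inner query → {2}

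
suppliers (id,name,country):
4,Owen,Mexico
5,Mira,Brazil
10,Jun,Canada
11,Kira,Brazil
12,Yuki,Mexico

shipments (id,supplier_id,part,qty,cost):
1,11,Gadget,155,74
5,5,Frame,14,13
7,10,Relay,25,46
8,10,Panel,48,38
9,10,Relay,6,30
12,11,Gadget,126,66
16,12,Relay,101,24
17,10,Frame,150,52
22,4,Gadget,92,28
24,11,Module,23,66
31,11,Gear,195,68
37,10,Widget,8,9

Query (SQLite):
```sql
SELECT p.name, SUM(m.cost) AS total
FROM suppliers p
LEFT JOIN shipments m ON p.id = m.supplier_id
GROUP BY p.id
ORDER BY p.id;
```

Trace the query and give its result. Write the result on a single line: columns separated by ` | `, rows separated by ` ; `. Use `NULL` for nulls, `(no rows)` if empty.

Owen | 28 ; Mira | 13 ; Jun | 175 ; Kira | 274 ; Yuki | 24

LEFT JOIN keeps every suppliers row; unmatched ones get NULL for shipments columns.
Group by suppliers.id and compute SUM(m.cost). SUM over an all-NULL group is NULL.
  4: ids {22} → SUM(m.cost)=28
  5: ids {5} → SUM(m.cost)=13
  10: ids {7, 8, 9, 17, 37} → SUM(m.cost)=175
  11: ids {1, 12, 24, 31} → SUM(m.cost)=274
  12: ids {16} → SUM(m.cost)=24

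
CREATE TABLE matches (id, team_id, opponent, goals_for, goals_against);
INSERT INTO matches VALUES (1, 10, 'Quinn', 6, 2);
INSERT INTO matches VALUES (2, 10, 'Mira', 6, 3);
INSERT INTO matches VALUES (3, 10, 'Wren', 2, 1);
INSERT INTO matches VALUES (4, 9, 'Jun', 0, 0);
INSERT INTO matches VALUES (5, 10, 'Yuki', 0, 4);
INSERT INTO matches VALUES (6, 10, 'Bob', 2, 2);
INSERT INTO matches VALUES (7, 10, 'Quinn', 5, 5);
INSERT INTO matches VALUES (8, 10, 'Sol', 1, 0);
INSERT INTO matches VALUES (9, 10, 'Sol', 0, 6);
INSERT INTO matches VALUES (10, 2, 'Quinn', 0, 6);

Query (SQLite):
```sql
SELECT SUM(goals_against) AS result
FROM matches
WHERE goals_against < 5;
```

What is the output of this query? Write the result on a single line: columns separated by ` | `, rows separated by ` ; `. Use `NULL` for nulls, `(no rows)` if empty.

Rows where goals_against < 5 → goals_against values: [2, 3, 1, 0, 4, 2, 0].
SUM of non-NULL values = 12.

12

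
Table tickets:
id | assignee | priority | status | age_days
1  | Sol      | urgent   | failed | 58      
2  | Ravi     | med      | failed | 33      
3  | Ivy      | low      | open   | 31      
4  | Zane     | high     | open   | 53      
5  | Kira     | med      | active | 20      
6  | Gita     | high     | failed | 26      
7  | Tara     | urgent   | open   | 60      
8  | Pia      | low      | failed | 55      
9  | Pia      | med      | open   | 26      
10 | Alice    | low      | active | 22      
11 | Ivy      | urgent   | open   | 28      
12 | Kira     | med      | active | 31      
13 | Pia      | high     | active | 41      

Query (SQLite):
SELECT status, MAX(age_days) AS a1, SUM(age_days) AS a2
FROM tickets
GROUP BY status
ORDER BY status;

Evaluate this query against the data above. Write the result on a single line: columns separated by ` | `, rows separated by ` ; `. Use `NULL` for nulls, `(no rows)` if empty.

active | 41 | 114 ; failed | 58 | 172 ; open | 60 | 198

Group tickets by status.
Per group compute: MAX(age_days), SUM(age_days).
  active: ids {5, 10, 12, 13} → MAX(age_days)=41, SUM(age_days)=114
  failed: ids {1, 2, 6, 8} → MAX(age_days)=58, SUM(age_days)=172
  open: ids {3, 4, 7, 9, 11} → MAX(age_days)=60, SUM(age_days)=198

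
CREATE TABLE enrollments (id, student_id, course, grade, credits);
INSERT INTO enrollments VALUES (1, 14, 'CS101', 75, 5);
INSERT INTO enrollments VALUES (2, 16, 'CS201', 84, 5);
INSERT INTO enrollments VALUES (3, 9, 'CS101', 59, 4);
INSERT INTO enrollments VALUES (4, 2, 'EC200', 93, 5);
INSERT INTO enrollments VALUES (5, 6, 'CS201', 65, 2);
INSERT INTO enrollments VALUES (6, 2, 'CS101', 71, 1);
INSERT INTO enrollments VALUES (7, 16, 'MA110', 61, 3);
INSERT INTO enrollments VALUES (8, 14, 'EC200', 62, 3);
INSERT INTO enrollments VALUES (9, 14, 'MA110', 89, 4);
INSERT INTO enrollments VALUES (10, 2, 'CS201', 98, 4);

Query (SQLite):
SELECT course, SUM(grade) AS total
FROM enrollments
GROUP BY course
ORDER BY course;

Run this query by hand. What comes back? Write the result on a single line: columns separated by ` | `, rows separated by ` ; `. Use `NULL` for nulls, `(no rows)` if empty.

CS101 | 205 ; CS201 | 247 ; EC200 | 155 ; MA110 | 150

Partition enrollments by course; compute SUM(grade) within each group.
  CS101: ids {1, 3, 6} → SUM(grade)=205
  CS201: ids {2, 5, 10} → SUM(grade)=247
  EC200: ids {4, 8} → SUM(grade)=155
  MA110: ids {7, 9} → SUM(grade)=150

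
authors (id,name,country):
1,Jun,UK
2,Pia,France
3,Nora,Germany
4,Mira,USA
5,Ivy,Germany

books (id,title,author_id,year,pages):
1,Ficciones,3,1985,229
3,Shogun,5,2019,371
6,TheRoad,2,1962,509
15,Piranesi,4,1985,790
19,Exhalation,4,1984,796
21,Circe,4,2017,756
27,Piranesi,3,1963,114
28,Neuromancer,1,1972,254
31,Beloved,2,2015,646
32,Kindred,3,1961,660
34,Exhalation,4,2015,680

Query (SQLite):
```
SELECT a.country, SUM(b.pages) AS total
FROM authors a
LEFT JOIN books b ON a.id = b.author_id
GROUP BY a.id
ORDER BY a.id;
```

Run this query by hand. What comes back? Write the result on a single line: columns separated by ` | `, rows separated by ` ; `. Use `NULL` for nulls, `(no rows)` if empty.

LEFT JOIN keeps every authors row; unmatched ones get NULL for books columns.
Group by authors.id and compute SUM(b.pages). SUM over an all-NULL group is NULL.
  1: ids {28} → SUM(b.pages)=254
  2: ids {6, 31} → SUM(b.pages)=1155
  3: ids {1, 27, 32} → SUM(b.pages)=1003
  4: ids {15, 19, 21, 34} → SUM(b.pages)=3022
  5: ids {3} → SUM(b.pages)=371

UK | 254 ; France | 1155 ; Germany | 1003 ; USA | 3022 ; Germany | 371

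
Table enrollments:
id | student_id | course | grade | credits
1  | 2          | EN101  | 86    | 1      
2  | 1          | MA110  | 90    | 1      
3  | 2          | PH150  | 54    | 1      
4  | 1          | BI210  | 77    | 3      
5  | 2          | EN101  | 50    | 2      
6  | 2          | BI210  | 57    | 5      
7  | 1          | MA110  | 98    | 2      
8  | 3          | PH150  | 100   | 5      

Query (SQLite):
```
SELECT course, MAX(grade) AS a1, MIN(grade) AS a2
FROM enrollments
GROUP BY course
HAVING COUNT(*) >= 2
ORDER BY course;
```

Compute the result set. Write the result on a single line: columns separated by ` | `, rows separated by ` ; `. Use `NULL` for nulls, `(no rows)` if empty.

BI210 | 77 | 57 ; EN101 | 86 | 50 ; MA110 | 98 | 90 ; PH150 | 100 | 54

Group enrollments by course.
Per group compute: MAX(grade), MIN(grade).
HAVING: drop groups with fewer than 2 rows.
  BI210: ids {4, 6} → MAX(grade)=77, MIN(grade)=57
  EN101: ids {1, 5} → MAX(grade)=86, MIN(grade)=50
  MA110: ids {2, 7} → MAX(grade)=98, MIN(grade)=90
  PH150: ids {3, 8} → MAX(grade)=100, MIN(grade)=54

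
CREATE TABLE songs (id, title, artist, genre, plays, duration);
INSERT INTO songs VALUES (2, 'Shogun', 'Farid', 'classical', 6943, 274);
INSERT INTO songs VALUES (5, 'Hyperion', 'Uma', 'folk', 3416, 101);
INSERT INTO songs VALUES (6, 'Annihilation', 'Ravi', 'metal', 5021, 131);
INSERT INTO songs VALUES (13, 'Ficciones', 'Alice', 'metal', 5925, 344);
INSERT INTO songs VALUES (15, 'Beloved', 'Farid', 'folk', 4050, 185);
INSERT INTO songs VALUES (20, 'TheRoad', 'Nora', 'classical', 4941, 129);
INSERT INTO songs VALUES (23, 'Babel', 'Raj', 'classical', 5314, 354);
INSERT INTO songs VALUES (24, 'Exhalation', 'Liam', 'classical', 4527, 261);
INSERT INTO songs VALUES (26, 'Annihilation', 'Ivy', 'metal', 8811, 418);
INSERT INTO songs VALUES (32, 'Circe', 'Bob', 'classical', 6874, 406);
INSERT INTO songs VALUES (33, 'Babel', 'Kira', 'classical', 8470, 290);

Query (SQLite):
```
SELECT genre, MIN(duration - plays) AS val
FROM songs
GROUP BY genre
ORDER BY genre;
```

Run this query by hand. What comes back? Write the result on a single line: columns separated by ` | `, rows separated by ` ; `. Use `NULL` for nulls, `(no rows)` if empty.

classical | -8180 ; folk | -3865 ; metal | -8393

For each row compute duration - plays.
Group by genre; take MIN of the expression per group.
  classical: ids {2, 20, 23, 24, 32, 33} → MIN(duration - plays)=-8180
  folk: ids {5, 15} → MIN(duration - plays)=-3865
  metal: ids {6, 13, 26} → MIN(duration - plays)=-8393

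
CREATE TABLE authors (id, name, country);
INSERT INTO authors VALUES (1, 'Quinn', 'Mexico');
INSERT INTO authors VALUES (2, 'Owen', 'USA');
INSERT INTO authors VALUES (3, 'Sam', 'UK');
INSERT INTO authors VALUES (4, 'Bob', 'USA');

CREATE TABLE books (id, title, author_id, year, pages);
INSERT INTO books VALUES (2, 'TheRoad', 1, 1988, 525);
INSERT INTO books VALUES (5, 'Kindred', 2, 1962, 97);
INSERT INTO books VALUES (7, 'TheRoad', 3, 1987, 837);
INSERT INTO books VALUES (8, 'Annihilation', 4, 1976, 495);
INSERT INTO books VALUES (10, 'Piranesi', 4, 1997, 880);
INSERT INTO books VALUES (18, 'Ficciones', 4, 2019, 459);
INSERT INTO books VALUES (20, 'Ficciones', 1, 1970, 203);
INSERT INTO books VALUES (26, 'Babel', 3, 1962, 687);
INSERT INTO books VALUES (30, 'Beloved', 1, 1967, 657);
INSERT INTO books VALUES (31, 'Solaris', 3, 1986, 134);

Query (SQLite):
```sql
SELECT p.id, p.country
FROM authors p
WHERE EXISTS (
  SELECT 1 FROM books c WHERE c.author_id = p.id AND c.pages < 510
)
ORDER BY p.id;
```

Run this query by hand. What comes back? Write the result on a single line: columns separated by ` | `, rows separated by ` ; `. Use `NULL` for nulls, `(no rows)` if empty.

1 | Mexico ; 2 | USA ; 3 | UK ; 4 | USA

For each authors row, check whether any books with matching author_id has pages < 510.
Keep rows where that is true.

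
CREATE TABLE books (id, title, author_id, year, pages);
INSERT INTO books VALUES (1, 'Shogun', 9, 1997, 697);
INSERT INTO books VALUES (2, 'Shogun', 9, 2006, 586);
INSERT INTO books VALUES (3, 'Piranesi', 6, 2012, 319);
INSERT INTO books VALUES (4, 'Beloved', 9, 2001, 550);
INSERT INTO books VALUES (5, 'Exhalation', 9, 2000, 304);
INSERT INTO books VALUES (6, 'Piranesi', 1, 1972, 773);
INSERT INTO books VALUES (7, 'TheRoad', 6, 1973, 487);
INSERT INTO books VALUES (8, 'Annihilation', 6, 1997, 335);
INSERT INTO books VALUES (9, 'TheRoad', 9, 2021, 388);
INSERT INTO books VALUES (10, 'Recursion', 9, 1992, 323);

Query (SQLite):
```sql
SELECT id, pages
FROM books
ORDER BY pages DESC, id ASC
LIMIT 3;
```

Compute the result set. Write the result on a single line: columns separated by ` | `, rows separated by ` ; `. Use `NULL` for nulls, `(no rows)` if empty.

Sort by pages desc, tiebreak id asc: (773, id=6), (697, id=1), (586, id=2), (550, id=4), (487, id=7), (388, id=9) …. Take first 3.

6 | 773 ; 1 | 697 ; 2 | 586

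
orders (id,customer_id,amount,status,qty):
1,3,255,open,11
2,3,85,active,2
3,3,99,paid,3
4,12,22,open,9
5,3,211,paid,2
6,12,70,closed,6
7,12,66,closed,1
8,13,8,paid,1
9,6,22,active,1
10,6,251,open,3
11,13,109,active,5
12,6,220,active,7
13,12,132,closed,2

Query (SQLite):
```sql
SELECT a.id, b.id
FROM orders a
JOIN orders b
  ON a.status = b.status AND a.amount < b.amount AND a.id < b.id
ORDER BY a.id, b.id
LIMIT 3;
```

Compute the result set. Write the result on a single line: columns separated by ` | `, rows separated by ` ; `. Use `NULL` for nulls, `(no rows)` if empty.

2 | 11 ; 2 | 12 ; 3 | 5

Pairs (a,b) with same status, a.amount < b.amount, a.id < b.id.
status groups: active:{2,9,11,12} closed:{6,7,13} open:{1,4,10} paid:{3,5,8}
Ordered by (a.id, b.id); first 3.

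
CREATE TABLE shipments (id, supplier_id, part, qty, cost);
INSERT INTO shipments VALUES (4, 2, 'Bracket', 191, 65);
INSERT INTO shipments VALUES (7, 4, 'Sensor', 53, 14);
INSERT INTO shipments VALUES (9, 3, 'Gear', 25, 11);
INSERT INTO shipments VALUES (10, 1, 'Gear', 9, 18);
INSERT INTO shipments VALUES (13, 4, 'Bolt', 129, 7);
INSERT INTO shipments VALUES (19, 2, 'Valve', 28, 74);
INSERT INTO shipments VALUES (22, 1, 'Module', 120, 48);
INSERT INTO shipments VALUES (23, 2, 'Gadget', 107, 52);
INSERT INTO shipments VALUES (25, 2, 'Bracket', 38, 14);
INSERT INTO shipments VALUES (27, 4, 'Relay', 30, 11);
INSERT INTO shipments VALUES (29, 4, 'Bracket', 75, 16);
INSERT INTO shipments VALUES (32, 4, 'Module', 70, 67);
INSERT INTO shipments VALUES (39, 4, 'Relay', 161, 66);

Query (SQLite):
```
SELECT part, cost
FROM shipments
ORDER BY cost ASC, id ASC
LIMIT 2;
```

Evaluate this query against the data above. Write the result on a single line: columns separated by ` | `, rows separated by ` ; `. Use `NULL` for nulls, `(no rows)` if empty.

Bolt | 7 ; Gear | 11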